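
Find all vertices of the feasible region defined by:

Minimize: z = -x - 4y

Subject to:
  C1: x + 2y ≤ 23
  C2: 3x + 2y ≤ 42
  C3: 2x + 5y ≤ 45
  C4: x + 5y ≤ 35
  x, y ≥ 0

(0, 0), (14, 0), (10.91, 4.636), (10, 5), (0, 7)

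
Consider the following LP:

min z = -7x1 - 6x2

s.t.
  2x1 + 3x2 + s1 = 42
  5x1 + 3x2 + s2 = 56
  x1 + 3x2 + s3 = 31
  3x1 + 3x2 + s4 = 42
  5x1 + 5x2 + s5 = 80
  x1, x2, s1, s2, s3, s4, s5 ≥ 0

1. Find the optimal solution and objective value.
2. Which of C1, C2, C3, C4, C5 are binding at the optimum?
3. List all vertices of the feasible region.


1. x1 = 7, x2 = 7, z = -91
2. C2, C4
3. (0, 0), (11.2, 0), (7, 7), (5.5, 8.5), (0, 10.33)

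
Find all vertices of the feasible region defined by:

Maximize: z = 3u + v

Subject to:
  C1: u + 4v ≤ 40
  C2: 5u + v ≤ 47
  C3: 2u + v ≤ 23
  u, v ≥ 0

(0, 0), (9.4, 0), (8, 7), (7.429, 8.143), (0, 10)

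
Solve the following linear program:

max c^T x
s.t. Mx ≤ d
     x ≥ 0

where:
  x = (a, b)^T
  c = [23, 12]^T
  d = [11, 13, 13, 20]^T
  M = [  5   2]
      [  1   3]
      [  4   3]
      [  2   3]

Evaluate the objective at each vertex of the feasible region:
  z(0, 0) = 0
  z(2.2, 0) = 50.6
  z(1, 3) = 59  ←
  z(0, 4.333) = 52
The maximum is at a = 1, b = 3.

a = 1, b = 3, z = 59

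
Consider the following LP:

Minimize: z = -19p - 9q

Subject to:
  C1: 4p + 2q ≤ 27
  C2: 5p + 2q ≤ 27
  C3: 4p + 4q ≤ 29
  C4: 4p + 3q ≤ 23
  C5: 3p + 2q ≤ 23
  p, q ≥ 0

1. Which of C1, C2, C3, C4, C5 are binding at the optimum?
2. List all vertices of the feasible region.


1. C2, C4
2. (0, 0), (5.4, 0), (5, 1), (1.25, 6), (0, 7.25)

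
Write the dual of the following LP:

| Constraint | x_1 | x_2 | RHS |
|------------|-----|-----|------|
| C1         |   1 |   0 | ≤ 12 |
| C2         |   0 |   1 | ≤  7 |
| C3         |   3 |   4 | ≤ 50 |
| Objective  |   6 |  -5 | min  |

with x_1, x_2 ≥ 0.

Primal min cᵀx s.t. Ax ≤ b, x ≥ 0  →  Dual max −bᵀy s.t. Aᵀy ≥ −c, y ≥ 0.

Maximize: z = -12y1 - 7y2 - 50y3

Subject to:
  y1 + 3y3 ≥ -6
  y2 + 4y3 ≥ 5
  y1, y2, y3 ≥ 0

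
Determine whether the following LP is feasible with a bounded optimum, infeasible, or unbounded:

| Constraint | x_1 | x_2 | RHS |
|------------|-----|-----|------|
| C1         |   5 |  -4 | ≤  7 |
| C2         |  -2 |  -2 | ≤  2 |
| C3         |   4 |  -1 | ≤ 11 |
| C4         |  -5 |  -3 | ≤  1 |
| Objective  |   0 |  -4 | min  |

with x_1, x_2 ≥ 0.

Unbounded (objective can decrease without bound)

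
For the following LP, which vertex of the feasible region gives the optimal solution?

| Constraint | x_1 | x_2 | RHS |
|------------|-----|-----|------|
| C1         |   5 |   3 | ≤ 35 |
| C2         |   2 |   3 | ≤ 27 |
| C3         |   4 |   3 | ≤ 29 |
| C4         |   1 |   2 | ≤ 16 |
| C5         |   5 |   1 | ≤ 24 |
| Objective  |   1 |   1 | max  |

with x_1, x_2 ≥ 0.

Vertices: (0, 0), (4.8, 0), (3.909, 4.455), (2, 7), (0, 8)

Evaluate the objective at each vertex of the feasible region:
  z(0, 0) = 0
  z(4.8, 0) = 4.8
  z(3.909, 4.455) = 8.364
  z(2, 7) = 9  ←
  z(0, 8) = 8
The maximum is at x_1 = 2, x_2 = 7.

(2, 7)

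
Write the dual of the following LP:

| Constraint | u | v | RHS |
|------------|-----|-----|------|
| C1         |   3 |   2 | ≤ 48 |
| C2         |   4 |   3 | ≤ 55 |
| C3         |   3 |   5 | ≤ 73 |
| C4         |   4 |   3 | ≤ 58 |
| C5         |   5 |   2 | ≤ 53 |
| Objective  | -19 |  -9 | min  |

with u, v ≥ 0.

Primal min cᵀx s.t. Ax ≤ b, x ≥ 0  →  Dual max −bᵀy s.t. Aᵀy ≥ −c, y ≥ 0.

Maximize: z = -48y1 - 55y2 - 73y3 - 58y4 - 53y5

Subject to:
  3y1 + 4y2 + 3y3 + 4y4 + 5y5 ≥ 19
  2y1 + 3y2 + 5y3 + 3y4 + 2y5 ≥ 9
  y1, y2, y3, y4, y5 ≥ 0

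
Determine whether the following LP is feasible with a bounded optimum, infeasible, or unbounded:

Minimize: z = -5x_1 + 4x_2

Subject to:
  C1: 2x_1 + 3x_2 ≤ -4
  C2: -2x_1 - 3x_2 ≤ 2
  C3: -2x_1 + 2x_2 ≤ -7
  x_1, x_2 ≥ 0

Infeasible (no feasible solution exists)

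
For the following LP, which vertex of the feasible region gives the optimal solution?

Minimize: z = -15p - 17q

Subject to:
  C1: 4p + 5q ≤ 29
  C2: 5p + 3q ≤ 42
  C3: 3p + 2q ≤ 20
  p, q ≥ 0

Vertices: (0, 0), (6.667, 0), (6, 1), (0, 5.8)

Evaluate the objective at each vertex of the feasible region:
  z(0, 0) = 0
  z(6.667, 0) = -100
  z(6, 1) = -107  ←
  z(0, 5.8) = -98.6
The minimum is at p = 6, q = 1.

(6, 1)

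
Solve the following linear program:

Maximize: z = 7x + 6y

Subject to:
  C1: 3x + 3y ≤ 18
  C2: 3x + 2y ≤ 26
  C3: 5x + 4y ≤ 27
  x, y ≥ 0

Evaluate the objective at each vertex of the feasible region:
  z(0, 0) = 0
  z(5.4, 0) = 37.8
  z(3, 3) = 39  ←
  z(0, 6) = 36
The maximum is at x = 3, y = 3.

x = 3, y = 3, z = 39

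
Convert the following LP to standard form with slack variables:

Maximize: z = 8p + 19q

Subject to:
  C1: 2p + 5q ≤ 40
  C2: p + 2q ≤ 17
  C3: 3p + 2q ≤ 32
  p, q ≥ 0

max z = 8p + 19q

s.t.
  2p + 5q + s1 = 40
  p + 2q + s2 = 17
  3p + 2q + s3 = 32
  p, q, s1, s2, s3 ≥ 0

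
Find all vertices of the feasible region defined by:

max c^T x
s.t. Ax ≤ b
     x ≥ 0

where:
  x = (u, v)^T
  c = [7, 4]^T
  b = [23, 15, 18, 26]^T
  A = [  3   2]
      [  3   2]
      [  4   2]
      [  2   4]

(0, 0), (4.5, 0), (3, 3), (1, 6), (0, 6.5)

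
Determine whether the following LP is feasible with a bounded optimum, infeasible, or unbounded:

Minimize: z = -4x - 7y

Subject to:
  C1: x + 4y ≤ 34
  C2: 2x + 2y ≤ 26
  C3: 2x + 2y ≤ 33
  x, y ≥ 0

Feasible with a bounded optimal solution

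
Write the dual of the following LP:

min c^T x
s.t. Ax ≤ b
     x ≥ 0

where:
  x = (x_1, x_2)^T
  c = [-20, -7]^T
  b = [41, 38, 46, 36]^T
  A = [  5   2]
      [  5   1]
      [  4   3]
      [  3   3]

Primal min cᵀx s.t. Ax ≤ b, x ≥ 0  →  Dual max −bᵀy s.t. Aᵀy ≥ −c, y ≥ 0.

Maximize: z = -41y1 - 38y2 - 46y3 - 36y4

Subject to:
  5y1 + 5y2 + 4y3 + 3y4 ≥ 20
  2y1 + y2 + 3y3 + 3y4 ≥ 7
  y1, y2, y3, y4 ≥ 0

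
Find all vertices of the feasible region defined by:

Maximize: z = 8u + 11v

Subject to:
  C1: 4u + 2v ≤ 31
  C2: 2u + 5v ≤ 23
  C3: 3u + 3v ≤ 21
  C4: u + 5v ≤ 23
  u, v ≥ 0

(0, 0), (7, 0), (4, 3), (0, 4.6)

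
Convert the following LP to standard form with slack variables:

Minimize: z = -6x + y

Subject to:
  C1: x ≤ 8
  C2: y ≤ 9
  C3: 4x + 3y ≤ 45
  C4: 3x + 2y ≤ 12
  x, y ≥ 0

min z = -6x + y

s.t.
  x + s1 = 8
  y + s2 = 9
  4x + 3y + s3 = 45
  3x + 2y + s4 = 12
  x, y, s1, s2, s3, s4 ≥ 0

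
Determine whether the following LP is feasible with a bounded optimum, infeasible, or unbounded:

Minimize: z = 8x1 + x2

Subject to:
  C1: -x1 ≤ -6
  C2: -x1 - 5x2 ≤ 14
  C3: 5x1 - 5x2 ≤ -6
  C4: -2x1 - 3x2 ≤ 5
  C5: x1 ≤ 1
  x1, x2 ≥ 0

Infeasible (no feasible solution exists)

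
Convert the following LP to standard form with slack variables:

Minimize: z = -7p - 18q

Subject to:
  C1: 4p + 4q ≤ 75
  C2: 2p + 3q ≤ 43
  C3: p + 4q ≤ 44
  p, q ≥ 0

min z = -7p - 18q

s.t.
  4p + 4q + s1 = 75
  2p + 3q + s2 = 43
  p + 4q + s3 = 44
  p, q, s1, s2, s3 ≥ 0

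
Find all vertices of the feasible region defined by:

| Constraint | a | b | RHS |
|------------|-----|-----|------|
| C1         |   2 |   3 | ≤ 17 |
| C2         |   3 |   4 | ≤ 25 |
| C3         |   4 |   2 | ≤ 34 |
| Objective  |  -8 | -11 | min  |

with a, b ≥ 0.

(0, 0), (8.333, 0), (7, 1), (0, 5.667)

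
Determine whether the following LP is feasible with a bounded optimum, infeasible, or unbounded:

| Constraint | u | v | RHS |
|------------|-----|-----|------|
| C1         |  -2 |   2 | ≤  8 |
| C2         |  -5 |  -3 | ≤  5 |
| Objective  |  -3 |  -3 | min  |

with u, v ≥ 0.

Unbounded (objective can decrease without bound)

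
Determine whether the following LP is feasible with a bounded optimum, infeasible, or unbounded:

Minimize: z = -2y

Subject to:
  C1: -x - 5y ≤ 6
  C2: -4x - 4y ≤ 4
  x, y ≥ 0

Unbounded (objective can decrease without bound)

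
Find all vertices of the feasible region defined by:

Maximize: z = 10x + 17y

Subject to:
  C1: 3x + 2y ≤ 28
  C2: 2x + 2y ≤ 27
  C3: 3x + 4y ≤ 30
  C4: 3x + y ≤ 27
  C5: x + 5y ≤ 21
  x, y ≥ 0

(0, 0), (9, 0), (8.667, 1), (6, 3), (0, 4.2)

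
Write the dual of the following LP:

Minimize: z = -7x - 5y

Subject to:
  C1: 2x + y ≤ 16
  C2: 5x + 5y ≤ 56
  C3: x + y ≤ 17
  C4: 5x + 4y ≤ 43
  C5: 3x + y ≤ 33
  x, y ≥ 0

Primal min cᵀx s.t. Ax ≤ b, x ≥ 0  →  Dual max −bᵀy s.t. Aᵀy ≥ −c, y ≥ 0.

Maximize: z = -16y1 - 56y2 - 17y3 - 43y4 - 33y5

Subject to:
  2y1 + 5y2 + y3 + 5y4 + 3y5 ≥ 7
  y1 + 5y2 + y3 + 4y4 + y5 ≥ 5
  y1, y2, y3, y4, y5 ≥ 0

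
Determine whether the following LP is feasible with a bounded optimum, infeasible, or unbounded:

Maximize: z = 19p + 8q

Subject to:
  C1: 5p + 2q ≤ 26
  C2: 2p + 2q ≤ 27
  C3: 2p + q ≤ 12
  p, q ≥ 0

Feasible with a bounded optimal solution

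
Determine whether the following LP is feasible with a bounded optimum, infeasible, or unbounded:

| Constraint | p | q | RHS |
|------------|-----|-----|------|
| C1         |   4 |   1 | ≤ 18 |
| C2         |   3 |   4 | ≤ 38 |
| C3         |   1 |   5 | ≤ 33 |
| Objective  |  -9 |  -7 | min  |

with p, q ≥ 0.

Feasible with a bounded optimal solution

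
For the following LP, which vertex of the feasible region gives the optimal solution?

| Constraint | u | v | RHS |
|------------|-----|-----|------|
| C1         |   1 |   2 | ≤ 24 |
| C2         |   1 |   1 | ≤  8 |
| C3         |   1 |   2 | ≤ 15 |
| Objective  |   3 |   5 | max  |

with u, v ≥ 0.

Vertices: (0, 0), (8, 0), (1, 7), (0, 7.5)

Evaluate the objective at each vertex of the feasible region:
  z(0, 0) = 0
  z(8, 0) = 24
  z(1, 7) = 38  ←
  z(0, 7.5) = 37.5
The maximum is at u = 1, v = 7.

(1, 7)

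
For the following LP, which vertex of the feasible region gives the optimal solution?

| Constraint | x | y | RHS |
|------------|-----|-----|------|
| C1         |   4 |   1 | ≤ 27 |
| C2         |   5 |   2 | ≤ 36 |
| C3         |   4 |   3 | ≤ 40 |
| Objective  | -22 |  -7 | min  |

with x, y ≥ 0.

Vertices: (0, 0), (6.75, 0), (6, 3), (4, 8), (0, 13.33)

Evaluate the objective at each vertex of the feasible region:
  z(0, 0) = 0
  z(6.75, 0) = -148.5
  z(6, 3) = -153  ←
  z(4, 8) = -144
  z(0, 13.33) = -93.33
The minimum is at x = 6, y = 3.

(6, 3)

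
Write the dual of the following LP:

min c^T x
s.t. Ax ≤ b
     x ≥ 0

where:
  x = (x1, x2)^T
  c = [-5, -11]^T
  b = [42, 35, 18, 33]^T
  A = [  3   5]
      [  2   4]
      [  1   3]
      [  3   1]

Primal min cᵀx s.t. Ax ≤ b, x ≥ 0  →  Dual max −bᵀy s.t. Aᵀy ≥ −c, y ≥ 0.

Maximize: z = -42y1 - 35y2 - 18y3 - 33y4

Subject to:
  3y1 + 2y2 + y3 + 3y4 ≥ 5
  5y1 + 4y2 + 3y3 + y4 ≥ 11
  y1, y2, y3, y4 ≥ 0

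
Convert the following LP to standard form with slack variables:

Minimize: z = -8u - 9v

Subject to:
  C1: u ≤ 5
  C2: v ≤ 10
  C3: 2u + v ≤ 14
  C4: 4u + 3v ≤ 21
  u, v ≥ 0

min z = -8u - 9v

s.t.
  u + s1 = 5
  v + s2 = 10
  2u + v + s3 = 14
  4u + 3v + s4 = 21
  u, v, s1, s2, s3, s4 ≥ 0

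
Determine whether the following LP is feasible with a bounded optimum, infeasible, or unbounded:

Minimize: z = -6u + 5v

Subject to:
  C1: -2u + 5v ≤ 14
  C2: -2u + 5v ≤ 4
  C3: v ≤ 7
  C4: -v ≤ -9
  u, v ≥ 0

Infeasible (no feasible solution exists)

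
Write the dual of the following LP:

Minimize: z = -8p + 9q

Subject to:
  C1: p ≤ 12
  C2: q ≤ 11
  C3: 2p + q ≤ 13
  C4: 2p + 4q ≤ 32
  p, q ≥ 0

Primal min cᵀx s.t. Ax ≤ b, x ≥ 0  →  Dual max −bᵀy s.t. Aᵀy ≥ −c, y ≥ 0.

Maximize: z = -12y1 - 11y2 - 13y3 - 32y4

Subject to:
  y1 + 2y3 + 2y4 ≥ 8
  y2 + y3 + 4y4 ≥ -9
  y1, y2, y3, y4 ≥ 0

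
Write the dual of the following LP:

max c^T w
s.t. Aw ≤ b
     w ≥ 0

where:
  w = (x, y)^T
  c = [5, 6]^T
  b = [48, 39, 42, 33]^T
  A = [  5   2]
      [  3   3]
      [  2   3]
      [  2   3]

Primal max cᵀx s.t. Ax ≤ b, x ≥ 0  →  Dual min bᵀy s.t. Aᵀy ≥ c, y ≥ 0.

Minimize: z = 48y1 + 39y2 + 42y3 + 33y4

Subject to:
  5y1 + 3y2 + 2y3 + 2y4 ≥ 5
  2y1 + 3y2 + 3y3 + 3y4 ≥ 6
  y1, y2, y3, y4 ≥ 0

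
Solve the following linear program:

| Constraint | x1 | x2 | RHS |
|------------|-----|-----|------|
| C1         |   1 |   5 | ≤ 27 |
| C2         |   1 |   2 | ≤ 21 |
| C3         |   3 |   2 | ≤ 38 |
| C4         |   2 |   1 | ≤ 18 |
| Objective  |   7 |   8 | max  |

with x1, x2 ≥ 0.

Evaluate the objective at each vertex of the feasible region:
  z(0, 0) = 0
  z(9, 0) = 63
  z(7, 4) = 81  ←
  z(0, 5.4) = 43.2
The maximum is at x1 = 7, x2 = 4.

x1 = 7, x2 = 4, z = 81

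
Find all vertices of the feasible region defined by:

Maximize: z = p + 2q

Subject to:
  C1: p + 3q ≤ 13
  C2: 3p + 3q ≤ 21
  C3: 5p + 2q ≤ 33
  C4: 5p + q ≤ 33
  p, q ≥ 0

(0, 0), (6.6, 0), (6.333, 0.6667), (4, 3), (0, 4.333)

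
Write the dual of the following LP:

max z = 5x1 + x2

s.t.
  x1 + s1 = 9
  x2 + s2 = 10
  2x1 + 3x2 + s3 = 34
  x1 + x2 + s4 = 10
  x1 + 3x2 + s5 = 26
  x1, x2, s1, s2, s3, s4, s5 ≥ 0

Primal max cᵀx s.t. Ax ≤ b, x ≥ 0  →  Dual min bᵀy s.t. Aᵀy ≥ c, y ≥ 0.

Minimize: z = 9y1 + 10y2 + 34y3 + 10y4 + 26y5

Subject to:
  y1 + 2y3 + y4 + y5 ≥ 5
  y2 + 3y3 + y4 + 3y5 ≥ 1
  y1, y2, y3, y4, y5 ≥ 0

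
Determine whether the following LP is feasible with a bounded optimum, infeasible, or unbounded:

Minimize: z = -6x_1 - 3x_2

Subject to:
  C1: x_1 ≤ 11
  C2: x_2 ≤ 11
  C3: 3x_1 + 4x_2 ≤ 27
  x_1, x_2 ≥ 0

Feasible with a bounded optimal solution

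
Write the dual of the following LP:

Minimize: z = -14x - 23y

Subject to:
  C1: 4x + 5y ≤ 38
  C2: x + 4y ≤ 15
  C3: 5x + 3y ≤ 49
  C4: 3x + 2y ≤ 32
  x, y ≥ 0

Primal min cᵀx s.t. Ax ≤ b, x ≥ 0  →  Dual max −bᵀy s.t. Aᵀy ≥ −c, y ≥ 0.

Maximize: z = -38y1 - 15y2 - 49y3 - 32y4

Subject to:
  4y1 + y2 + 5y3 + 3y4 ≥ 14
  5y1 + 4y2 + 3y3 + 2y4 ≥ 23
  y1, y2, y3, y4 ≥ 0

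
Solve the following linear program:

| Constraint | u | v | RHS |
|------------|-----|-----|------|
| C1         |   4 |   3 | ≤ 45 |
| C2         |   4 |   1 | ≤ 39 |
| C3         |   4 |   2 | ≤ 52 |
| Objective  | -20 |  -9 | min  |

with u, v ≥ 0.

Evaluate the objective at each vertex of the feasible region:
  z(0, 0) = 0
  z(9.75, 0) = -195
  z(9, 3) = -207  ←
  z(0, 15) = -135
The minimum is at u = 9, v = 3.

u = 9, v = 3, z = -207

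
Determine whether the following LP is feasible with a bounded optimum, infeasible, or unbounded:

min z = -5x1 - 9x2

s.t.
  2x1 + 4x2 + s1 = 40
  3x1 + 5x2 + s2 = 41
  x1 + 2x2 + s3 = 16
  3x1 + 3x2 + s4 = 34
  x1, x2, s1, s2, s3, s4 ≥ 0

Feasible with a bounded optimal solution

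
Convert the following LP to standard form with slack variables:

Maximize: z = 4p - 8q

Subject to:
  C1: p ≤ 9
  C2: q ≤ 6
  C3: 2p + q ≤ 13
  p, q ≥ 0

max z = 4p - 8q

s.t.
  p + s1 = 9
  q + s2 = 6
  2p + q + s3 = 13
  p, q, s1, s2, s3 ≥ 0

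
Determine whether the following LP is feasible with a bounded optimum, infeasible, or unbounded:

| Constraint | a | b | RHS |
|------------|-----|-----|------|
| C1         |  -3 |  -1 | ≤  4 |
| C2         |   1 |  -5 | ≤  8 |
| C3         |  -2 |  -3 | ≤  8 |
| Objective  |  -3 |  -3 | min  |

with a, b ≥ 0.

Unbounded (objective can decrease without bound)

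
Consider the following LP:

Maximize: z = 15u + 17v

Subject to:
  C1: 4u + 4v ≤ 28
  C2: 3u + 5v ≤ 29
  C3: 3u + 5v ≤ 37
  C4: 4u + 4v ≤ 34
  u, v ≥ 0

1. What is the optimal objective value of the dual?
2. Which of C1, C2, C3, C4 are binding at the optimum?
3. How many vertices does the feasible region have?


1. 113
2. C1, C2
3. 4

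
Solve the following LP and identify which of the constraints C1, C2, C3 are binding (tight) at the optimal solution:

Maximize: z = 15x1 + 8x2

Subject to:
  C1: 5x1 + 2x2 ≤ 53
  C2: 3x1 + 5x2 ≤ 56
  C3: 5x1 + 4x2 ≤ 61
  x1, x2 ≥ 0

At x1 = 9, x2 = 4, compute slack b - a·x for each constraint:
  C1: 53 − 53 = 0  (binding)
  C2: 56 − 47 = 9  (slack)
  C3: 61 − 61 = 0  (binding)

Optimal: x1 = 9, x2 = 4
Binding: C1, C3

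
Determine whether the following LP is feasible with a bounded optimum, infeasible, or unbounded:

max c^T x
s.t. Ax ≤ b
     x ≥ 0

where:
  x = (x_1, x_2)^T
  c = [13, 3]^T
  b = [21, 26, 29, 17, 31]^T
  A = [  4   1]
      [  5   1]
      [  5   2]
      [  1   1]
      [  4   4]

Feasible with a bounded optimal solution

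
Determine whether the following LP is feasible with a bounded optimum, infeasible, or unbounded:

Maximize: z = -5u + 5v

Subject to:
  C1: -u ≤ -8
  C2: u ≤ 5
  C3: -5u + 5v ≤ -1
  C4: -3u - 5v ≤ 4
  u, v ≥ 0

Infeasible (no feasible solution exists)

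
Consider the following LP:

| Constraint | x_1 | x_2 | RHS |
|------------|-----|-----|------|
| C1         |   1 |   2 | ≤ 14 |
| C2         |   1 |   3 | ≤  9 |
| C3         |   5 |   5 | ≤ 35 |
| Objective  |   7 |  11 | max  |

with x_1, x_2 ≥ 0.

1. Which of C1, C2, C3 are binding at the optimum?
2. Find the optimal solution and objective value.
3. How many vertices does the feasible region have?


1. C2, C3
2. x_1 = 6, x_2 = 1, z = 53
3. 4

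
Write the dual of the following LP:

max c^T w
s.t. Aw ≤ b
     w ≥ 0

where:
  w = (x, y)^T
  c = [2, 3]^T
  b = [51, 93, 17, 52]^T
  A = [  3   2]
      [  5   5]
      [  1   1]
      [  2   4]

Primal max cᵀx s.t. Ax ≤ b, x ≥ 0  →  Dual min bᵀy s.t. Aᵀy ≥ c, y ≥ 0.

Minimize: z = 51y1 + 93y2 + 17y3 + 52y4

Subject to:
  3y1 + 5y2 + y3 + 2y4 ≥ 2
  2y1 + 5y2 + y3 + 4y4 ≥ 3
  y1, y2, y3, y4 ≥ 0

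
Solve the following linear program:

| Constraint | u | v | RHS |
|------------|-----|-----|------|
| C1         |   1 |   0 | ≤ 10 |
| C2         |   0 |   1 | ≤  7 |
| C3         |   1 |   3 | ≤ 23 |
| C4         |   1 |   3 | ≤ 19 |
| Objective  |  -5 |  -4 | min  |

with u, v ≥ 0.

Evaluate the objective at each vertex of the feasible region:
  z(0, 0) = 0
  z(10, 0) = -50
  z(10, 3) = -62  ←
  z(0, 6.333) = -25.33
The minimum is at u = 10, v = 3.

u = 10, v = 3, z = -62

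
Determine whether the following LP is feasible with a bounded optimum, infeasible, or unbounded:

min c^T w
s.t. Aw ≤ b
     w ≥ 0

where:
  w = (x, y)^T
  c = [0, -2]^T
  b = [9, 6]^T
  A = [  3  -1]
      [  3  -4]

Unbounded (objective can decrease without bound)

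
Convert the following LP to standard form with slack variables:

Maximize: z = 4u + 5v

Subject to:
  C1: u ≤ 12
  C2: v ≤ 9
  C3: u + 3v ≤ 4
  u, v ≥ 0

max z = 4u + 5v

s.t.
  u + s1 = 12
  v + s2 = 9
  u + 3v + s3 = 4
  u, v, s1, s2, s3 ≥ 0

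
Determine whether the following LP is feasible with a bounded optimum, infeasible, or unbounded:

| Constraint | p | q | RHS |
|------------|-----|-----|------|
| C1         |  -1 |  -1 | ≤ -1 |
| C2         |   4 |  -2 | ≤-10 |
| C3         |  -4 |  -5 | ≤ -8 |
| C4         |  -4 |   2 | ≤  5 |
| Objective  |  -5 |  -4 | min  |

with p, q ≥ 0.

Infeasible (no feasible solution exists)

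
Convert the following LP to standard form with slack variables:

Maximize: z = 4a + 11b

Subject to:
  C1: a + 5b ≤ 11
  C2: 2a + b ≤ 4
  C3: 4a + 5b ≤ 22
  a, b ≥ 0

max z = 4a + 11b

s.t.
  a + 5b + s1 = 11
  2a + b + s2 = 4
  4a + 5b + s3 = 22
  a, b, s1, s2, s3 ≥ 0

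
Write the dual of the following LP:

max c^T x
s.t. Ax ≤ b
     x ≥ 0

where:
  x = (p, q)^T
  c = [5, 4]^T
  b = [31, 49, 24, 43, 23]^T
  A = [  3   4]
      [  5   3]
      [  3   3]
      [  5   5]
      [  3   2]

Primal max cᵀx s.t. Ax ≤ b, x ≥ 0  →  Dual min bᵀy s.t. Aᵀy ≥ c, y ≥ 0.

Minimize: z = 31y1 + 49y2 + 24y3 + 43y4 + 23y5

Subject to:
  3y1 + 5y2 + 3y3 + 5y4 + 3y5 ≥ 5
  4y1 + 3y2 + 3y3 + 5y4 + 2y5 ≥ 4
  y1, y2, y3, y4, y5 ≥ 0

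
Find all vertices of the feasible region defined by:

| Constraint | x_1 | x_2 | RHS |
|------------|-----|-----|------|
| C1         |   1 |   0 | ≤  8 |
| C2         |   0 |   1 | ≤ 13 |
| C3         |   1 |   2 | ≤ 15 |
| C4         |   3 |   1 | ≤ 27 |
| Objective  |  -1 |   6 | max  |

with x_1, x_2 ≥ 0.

(0, 0), (8, 0), (8, 3), (7.8, 3.6), (0, 7.5)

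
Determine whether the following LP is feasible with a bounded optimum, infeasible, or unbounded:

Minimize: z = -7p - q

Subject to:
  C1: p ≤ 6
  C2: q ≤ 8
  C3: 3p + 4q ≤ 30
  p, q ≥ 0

Feasible with a bounded optimal solution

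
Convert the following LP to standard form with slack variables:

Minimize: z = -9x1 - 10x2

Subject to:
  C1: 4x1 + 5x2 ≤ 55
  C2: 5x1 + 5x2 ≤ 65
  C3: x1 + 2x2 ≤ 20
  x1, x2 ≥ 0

min z = -9x1 - 10x2

s.t.
  4x1 + 5x2 + s1 = 55
  5x1 + 5x2 + s2 = 65
  x1 + 2x2 + s3 = 20
  x1, x2, s1, s2, s3 ≥ 0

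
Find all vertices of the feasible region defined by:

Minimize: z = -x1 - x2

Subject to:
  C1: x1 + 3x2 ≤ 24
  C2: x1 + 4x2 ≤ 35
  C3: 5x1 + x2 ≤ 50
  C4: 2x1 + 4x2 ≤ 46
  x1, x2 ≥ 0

(0, 0), (10, 0), (9, 5), (0, 8)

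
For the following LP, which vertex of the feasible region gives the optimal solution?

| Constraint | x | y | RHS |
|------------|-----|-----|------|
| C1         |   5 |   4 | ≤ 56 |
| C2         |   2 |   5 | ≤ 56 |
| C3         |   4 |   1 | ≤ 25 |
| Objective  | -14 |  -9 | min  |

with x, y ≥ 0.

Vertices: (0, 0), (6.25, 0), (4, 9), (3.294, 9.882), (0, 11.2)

Evaluate the objective at each vertex of the feasible region:
  z(0, 0) = 0
  z(6.25, 0) = -87.5
  z(4, 9) = -137  ←
  z(3.294, 9.882) = -135.1
  z(0, 11.2) = -100.8
The minimum is at x = 4, y = 9.

(4, 9)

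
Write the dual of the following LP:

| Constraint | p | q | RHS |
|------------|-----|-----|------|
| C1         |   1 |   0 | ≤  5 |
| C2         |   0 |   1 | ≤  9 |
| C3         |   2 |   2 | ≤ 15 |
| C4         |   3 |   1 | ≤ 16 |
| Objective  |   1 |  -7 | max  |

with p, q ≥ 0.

Primal max cᵀx s.t. Ax ≤ b, x ≥ 0  →  Dual min bᵀy s.t. Aᵀy ≥ c, y ≥ 0.

Minimize: z = 5y1 + 9y2 + 15y3 + 16y4

Subject to:
  y1 + 2y3 + 3y4 ≥ 1
  y2 + 2y3 + y4 ≥ -7
  y1, y2, y3, y4 ≥ 0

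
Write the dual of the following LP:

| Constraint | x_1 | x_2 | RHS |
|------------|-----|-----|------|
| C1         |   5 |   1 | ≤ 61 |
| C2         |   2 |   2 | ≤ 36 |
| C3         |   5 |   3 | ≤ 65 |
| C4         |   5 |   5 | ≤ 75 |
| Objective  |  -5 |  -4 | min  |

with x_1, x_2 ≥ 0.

Primal min cᵀx s.t. Ax ≤ b, x ≥ 0  →  Dual max −bᵀy s.t. Aᵀy ≥ −c, y ≥ 0.

Maximize: z = -61y1 - 36y2 - 65y3 - 75y4

Subject to:
  5y1 + 2y2 + 5y3 + 5y4 ≥ 5
  y1 + 2y2 + 3y3 + 5y4 ≥ 4
  y1, y2, y3, y4 ≥ 0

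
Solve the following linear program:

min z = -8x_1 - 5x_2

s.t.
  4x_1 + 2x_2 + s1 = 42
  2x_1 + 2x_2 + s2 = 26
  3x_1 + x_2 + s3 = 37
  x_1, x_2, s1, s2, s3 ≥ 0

Evaluate the objective at each vertex of the feasible region:
  z(0, 0) = 0
  z(10.5, 0) = -84
  z(8, 5) = -89  ←
  z(0, 13) = -65
The minimum is at x_1 = 8, x_2 = 5.

x_1 = 8, x_2 = 5, z = -89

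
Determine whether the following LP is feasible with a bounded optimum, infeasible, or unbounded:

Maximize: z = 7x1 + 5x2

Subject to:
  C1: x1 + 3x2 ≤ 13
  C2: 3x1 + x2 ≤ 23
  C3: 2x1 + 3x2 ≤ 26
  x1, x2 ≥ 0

Feasible with a bounded optimal solution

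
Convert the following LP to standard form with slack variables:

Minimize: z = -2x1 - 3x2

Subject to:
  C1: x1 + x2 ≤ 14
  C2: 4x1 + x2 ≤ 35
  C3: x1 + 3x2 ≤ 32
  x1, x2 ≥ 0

min z = -2x1 - 3x2

s.t.
  x1 + x2 + s1 = 14
  4x1 + x2 + s2 = 35
  x1 + 3x2 + s3 = 32
  x1, x2, s1, s2, s3 ≥ 0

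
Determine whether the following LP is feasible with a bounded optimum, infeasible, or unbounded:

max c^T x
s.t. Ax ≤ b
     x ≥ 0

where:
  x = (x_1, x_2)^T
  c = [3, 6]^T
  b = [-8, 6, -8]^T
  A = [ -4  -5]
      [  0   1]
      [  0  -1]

Infeasible (no feasible solution exists)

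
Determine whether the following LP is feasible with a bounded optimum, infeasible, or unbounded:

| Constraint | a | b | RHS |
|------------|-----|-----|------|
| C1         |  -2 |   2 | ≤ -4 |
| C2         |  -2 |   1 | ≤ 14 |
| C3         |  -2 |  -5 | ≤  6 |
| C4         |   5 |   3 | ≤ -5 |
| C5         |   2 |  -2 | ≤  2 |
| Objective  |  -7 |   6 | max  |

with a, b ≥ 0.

Infeasible (no feasible solution exists)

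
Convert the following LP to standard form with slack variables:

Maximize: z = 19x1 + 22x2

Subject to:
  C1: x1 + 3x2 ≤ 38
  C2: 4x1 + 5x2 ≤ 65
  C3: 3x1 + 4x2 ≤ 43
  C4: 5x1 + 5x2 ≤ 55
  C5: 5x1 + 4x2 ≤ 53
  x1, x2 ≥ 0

max z = 19x1 + 22x2

s.t.
  x1 + 3x2 + s1 = 38
  4x1 + 5x2 + s2 = 65
  3x1 + 4x2 + s3 = 43
  5x1 + 5x2 + s4 = 55
  5x1 + 4x2 + s5 = 53
  x1, x2, s1, s2, s3, s4, s5 ≥ 0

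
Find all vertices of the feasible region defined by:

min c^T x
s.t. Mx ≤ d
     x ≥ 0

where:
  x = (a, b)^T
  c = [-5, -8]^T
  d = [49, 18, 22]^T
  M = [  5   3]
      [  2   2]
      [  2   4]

(0, 0), (9, 0), (7, 2), (0, 5.5)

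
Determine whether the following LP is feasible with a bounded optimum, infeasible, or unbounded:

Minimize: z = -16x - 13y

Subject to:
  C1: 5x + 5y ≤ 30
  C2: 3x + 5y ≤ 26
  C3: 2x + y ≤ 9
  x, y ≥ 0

Feasible with a bounded optimal solution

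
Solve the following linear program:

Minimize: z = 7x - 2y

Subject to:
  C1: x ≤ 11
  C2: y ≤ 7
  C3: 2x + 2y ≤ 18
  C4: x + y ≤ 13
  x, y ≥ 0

Evaluate the objective at each vertex of the feasible region:
  z(0, 0) = 0
  z(9, 0) = 63
  z(2, 7) = 0
  z(0, 7) = -14  ←
The minimum is at x = 0, y = 7.

x = 0, y = 7, z = -14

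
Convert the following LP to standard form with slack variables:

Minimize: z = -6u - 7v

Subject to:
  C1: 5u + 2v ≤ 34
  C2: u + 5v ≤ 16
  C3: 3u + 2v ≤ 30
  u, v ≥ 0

min z = -6u - 7v

s.t.
  5u + 2v + s1 = 34
  u + 5v + s2 = 16
  3u + 2v + s3 = 30
  u, v, s1, s2, s3 ≥ 0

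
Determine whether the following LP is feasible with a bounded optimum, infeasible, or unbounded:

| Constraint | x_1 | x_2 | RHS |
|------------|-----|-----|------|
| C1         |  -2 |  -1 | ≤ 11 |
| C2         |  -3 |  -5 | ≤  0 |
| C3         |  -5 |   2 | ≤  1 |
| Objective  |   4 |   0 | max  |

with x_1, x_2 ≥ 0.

Unbounded (objective can increase without bound)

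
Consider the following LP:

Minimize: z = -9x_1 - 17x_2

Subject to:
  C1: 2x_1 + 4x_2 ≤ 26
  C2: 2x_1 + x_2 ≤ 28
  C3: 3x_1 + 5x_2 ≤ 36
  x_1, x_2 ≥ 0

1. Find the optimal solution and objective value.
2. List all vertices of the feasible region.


1. x_1 = 7, x_2 = 3, z = -114
2. (0, 0), (12, 0), (7, 3), (0, 6.5)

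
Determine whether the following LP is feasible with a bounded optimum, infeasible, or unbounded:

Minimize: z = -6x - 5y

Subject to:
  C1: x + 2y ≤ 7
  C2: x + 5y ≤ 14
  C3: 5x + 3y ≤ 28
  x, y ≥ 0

Feasible with a bounded optimal solution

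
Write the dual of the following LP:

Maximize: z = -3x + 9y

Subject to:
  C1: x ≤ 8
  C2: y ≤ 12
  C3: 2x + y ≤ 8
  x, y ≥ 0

Primal max cᵀx s.t. Ax ≤ b, x ≥ 0  →  Dual min bᵀy s.t. Aᵀy ≥ c, y ≥ 0.

Minimize: z = 8y1 + 12y2 + 8y3

Subject to:
  y1 + 2y3 ≥ -3
  y2 + y3 ≥ 9
  y1, y2, y3 ≥ 0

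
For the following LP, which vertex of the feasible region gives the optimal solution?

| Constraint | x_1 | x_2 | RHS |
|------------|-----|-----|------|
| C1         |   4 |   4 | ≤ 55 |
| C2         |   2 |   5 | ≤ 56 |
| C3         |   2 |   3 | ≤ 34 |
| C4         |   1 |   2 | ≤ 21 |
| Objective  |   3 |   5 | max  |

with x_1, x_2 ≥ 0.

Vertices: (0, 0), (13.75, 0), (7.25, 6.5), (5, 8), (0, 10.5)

Evaluate the objective at each vertex of the feasible region:
  z(0, 0) = 0
  z(13.75, 0) = 41.25
  z(7.25, 6.5) = 54.25
  z(5, 8) = 55  ←
  z(0, 10.5) = 52.5
The maximum is at x_1 = 5, x_2 = 8.

(5, 8)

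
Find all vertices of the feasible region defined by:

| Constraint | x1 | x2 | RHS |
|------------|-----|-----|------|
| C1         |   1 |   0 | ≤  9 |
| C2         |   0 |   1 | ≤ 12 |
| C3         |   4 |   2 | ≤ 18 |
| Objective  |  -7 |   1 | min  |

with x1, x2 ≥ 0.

(0, 0), (4.5, 0), (0, 9)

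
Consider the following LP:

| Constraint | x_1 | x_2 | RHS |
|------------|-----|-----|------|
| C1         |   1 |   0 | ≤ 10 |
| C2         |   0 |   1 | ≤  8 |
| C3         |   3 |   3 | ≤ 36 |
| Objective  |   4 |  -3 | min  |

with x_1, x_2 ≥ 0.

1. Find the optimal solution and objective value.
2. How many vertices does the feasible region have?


1. x_1 = 0, x_2 = 8, z = -24
2. 5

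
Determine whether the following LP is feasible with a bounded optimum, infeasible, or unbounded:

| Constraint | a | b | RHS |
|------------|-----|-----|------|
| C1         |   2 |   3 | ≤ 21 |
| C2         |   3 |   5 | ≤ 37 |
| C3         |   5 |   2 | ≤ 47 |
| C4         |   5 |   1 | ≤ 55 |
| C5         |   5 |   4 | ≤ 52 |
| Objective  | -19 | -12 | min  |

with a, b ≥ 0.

Feasible with a bounded optimal solution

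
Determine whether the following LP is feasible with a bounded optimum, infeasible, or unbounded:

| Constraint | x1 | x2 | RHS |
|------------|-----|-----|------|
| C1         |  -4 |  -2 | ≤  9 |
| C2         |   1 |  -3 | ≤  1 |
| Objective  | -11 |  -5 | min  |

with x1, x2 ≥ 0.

Unbounded (objective can decrease without bound)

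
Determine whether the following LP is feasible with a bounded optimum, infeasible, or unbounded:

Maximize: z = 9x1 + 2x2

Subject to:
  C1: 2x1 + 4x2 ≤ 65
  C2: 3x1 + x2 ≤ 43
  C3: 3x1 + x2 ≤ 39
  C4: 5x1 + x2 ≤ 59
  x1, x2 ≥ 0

Feasible with a bounded optimal solution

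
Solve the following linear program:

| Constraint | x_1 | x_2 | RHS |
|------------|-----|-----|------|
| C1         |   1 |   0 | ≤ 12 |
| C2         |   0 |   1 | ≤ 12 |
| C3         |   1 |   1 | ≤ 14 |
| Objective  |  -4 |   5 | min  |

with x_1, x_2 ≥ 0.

Evaluate the objective at each vertex of the feasible region:
  z(0, 0) = 0
  z(12, 0) = -48  ←
  z(12, 2) = -38
  z(2, 12) = 52
  z(0, 12) = 60
The minimum is at x_1 = 12, x_2 = 0.

x_1 = 12, x_2 = 0, z = -48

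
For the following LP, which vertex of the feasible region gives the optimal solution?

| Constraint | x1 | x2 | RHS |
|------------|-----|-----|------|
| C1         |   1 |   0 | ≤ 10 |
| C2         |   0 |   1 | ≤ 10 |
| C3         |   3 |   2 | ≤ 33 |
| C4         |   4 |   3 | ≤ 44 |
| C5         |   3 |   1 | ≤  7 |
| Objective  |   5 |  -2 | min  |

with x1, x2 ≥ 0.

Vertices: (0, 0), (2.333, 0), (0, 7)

Evaluate the objective at each vertex of the feasible region:
  z(0, 0) = 0
  z(2.333, 0) = 11.67
  z(0, 7) = -14  ←
The minimum is at x1 = 0, x2 = 7.

(0, 7)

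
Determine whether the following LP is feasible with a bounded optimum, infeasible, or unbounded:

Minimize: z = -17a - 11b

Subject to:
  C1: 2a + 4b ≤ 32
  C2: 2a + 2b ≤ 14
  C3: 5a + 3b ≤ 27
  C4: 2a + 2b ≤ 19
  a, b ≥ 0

Feasible with a bounded optimal solution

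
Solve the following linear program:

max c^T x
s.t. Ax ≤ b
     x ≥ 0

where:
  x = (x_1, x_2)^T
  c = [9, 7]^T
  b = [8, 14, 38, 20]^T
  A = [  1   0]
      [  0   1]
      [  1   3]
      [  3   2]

Evaluate the objective at each vertex of the feasible region:
  z(0, 0) = 0
  z(6.667, 0) = 60
  z(0, 10) = 70  ←
The maximum is at x_1 = 0, x_2 = 10.

x_1 = 0, x_2 = 10, z = 70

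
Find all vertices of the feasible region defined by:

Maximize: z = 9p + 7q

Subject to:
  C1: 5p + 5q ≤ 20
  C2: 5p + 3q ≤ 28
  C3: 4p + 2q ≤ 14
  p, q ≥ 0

(0, 0), (3.5, 0), (3, 1), (0, 4)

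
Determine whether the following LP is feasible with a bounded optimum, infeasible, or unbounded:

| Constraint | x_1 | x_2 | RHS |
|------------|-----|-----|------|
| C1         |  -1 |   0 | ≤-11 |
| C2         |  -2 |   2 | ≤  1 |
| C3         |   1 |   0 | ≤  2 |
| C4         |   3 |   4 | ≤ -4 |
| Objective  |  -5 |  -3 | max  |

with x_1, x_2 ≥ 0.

Infeasible (no feasible solution exists)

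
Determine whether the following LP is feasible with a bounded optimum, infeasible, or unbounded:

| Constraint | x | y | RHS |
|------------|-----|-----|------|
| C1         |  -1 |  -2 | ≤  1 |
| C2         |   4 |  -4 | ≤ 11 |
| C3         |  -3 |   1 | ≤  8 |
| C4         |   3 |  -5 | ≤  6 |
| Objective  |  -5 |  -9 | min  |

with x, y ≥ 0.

Unbounded (objective can decrease without bound)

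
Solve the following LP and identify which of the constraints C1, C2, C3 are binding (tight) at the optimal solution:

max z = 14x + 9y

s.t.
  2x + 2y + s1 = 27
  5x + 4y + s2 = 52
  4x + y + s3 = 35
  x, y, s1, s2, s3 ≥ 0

At x = 8, y = 3, compute slack b - a·x for each constraint:
  C1: 27 − 22 = 5  (slack)
  C2: 52 − 52 = 0  (binding)
  C3: 35 − 35 = 0  (binding)

Optimal: x = 8, y = 3
Binding: C2, C3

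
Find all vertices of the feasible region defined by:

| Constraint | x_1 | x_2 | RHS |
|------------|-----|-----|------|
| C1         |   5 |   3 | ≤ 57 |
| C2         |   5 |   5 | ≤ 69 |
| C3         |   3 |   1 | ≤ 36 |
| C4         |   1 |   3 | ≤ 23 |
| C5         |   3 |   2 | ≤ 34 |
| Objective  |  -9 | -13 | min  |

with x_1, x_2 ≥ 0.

(0, 0), (11.33, 0), (8, 5), (0, 7.667)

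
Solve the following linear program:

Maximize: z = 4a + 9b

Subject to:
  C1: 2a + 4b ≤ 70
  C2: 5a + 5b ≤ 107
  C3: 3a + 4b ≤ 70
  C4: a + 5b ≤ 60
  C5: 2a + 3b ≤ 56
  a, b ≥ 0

Evaluate the objective at each vertex of the feasible region:
  z(0, 0) = 0
  z(21.4, 0) = 85.6
  z(15.6, 5.8) = 114.6
  z(10, 10) = 130  ←
  z(0, 12) = 108
The maximum is at a = 10, b = 10.

a = 10, b = 10, z = 130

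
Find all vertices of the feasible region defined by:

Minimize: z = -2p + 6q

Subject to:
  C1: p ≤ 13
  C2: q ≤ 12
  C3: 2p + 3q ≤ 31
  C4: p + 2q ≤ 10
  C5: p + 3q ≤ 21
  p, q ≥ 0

(0, 0), (10, 0), (0, 5)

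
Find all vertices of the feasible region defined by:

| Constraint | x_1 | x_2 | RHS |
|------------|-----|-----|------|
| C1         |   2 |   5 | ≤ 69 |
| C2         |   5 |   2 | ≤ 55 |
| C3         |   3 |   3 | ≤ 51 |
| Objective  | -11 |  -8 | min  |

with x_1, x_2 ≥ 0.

(0, 0), (11, 0), (7, 10), (5.333, 11.67), (0, 13.8)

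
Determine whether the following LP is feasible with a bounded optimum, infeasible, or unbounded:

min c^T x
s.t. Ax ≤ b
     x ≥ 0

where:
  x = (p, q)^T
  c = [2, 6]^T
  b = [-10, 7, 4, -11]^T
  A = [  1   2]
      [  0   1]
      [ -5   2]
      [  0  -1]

Infeasible (no feasible solution exists)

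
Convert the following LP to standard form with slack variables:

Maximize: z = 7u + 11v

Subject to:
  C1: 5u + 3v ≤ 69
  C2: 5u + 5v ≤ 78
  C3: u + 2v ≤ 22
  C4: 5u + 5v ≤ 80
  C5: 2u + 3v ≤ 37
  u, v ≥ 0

max z = 7u + 11v

s.t.
  5u + 3v + s1 = 69
  5u + 5v + s2 = 78
  u + 2v + s3 = 22
  5u + 5v + s4 = 80
  2u + 3v + s5 = 37
  u, v, s1, s2, s3, s4, s5 ≥ 0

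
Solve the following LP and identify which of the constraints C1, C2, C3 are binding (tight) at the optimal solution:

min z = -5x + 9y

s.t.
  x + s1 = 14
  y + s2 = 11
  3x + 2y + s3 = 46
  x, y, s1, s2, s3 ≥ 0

At x = 14, y = 0, compute slack b - a·x for each constraint:
  C1: 14 − 14 = 0  (binding)
  C2: 11 − 0 = 11  (slack)
  C3: 46 − 42 = 4  (slack)

Optimal: x = 14, y = 0
Binding: C1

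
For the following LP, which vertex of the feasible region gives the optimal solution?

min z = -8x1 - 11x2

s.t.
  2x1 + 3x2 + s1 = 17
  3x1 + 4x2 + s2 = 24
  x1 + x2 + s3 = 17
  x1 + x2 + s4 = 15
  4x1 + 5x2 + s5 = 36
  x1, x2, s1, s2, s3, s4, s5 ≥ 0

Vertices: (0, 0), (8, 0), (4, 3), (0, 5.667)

Evaluate the objective at each vertex of the feasible region:
  z(0, 0) = 0
  z(8, 0) = -64
  z(4, 3) = -65  ←
  z(0, 5.667) = -62.33
The minimum is at x1 = 4, x2 = 3.

(4, 3)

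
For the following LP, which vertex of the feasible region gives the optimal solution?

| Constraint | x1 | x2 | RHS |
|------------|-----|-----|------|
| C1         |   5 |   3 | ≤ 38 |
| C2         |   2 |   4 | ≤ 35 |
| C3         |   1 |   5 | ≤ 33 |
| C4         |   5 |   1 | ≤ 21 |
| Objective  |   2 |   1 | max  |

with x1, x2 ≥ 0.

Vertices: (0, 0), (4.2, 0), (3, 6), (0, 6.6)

Evaluate the objective at each vertex of the feasible region:
  z(0, 0) = 0
  z(4.2, 0) = 8.4
  z(3, 6) = 12  ←
  z(0, 6.6) = 6.6
The maximum is at x1 = 3, x2 = 6.

(3, 6)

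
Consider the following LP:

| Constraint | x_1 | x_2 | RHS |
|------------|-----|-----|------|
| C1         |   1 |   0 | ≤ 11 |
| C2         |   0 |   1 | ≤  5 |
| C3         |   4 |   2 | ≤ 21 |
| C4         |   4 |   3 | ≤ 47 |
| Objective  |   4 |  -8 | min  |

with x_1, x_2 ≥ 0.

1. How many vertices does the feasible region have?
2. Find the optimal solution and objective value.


1. 4
2. x_1 = 0, x_2 = 5, z = -40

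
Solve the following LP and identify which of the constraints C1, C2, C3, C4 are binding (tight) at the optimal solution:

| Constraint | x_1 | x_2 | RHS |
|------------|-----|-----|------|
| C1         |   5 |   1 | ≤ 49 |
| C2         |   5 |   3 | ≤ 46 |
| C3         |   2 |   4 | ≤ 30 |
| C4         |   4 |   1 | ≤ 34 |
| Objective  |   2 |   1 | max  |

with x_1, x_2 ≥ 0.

At x_1 = 8, x_2 = 2, compute slack b - a·x for each constraint:
  C1: 49 − 42 = 7  (slack)
  C2: 46 − 46 = 0  (binding)
  C3: 30 − 24 = 6  (slack)
  C4: 34 − 34 = 0  (binding)

Optimal: x_1 = 8, x_2 = 2
Binding: C2, C4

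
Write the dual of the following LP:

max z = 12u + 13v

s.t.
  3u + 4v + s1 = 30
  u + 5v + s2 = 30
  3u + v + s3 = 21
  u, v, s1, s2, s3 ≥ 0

Primal max cᵀx s.t. Ax ≤ b, x ≥ 0  →  Dual min bᵀy s.t. Aᵀy ≥ c, y ≥ 0.

Minimize: z = 30y1 + 30y2 + 21y3

Subject to:
  3y1 + y2 + 3y3 ≥ 12
  4y1 + 5y2 + y3 ≥ 13
  y1, y2, y3 ≥ 0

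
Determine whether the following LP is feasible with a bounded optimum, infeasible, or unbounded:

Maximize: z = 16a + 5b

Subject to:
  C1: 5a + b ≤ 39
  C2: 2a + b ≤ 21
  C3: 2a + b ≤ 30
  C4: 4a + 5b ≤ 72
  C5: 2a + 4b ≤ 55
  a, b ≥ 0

Feasible with a bounded optimal solution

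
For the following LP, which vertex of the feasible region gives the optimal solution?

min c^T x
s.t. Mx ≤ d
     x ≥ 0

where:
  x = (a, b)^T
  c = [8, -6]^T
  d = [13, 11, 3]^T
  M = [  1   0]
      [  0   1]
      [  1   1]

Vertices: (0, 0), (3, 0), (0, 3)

Evaluate the objective at each vertex of the feasible region:
  z(0, 0) = 0
  z(3, 0) = 24
  z(0, 3) = -18  ←
The minimum is at a = 0, b = 3.

(0, 3)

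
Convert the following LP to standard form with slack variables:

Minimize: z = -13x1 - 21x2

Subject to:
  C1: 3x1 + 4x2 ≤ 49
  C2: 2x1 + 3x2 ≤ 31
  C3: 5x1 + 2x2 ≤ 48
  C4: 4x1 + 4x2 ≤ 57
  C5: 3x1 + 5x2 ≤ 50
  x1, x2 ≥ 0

min z = -13x1 - 21x2

s.t.
  3x1 + 4x2 + s1 = 49
  2x1 + 3x2 + s2 = 31
  5x1 + 2x2 + s3 = 48
  4x1 + 4x2 + s4 = 57
  3x1 + 5x2 + s5 = 50
  x1, x2, s1, s2, s3, s4, s5 ≥ 0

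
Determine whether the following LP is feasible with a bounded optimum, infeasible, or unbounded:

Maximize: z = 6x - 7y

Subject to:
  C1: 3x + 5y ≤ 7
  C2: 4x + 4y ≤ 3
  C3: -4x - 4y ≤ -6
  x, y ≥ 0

Infeasible (no feasible solution exists)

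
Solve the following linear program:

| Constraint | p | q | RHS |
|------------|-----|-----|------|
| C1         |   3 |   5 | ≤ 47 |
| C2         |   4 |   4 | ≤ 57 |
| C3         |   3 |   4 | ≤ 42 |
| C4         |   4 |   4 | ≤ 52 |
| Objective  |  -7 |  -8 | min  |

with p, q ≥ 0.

Evaluate the objective at each vertex of the feasible region:
  z(0, 0) = 0
  z(13, 0) = -91
  z(10, 3) = -94  ←
  z(7.333, 5) = -91.33
  z(0, 9.4) = -75.2
The minimum is at p = 10, q = 3.

p = 10, q = 3, z = -94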